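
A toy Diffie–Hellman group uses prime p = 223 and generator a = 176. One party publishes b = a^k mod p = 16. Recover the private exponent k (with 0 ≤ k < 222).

Baby-step giant-step with m = ceil(sqrt(222)) = 15.
Baby table (176^j mod 223 for j=0..14):
  0:1  1:176  2:202  3:95  4:218  5:12  6:105  7:194
  8:25  9:163  10:144  11:145  12:98  13:77  14:172
Giant step factor: 176^(-15) ≡ 219 (mod 223).
Scan 16·219^i mod 223 for i = 0, 1, …:
  i=0: 16   i=1: 159   i=2: 33   i=3: 91
  i=4: 82   i=5: 118   i=6: 197   i=7: 104
  i=8: 30   i=9: 103   i=10: 34   i=11: 87
  i=12: 98
Match at i=12, j=12: k = 12·15 + 12 = 192.

192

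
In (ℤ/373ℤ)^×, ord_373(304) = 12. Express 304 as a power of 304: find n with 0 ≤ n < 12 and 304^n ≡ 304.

1

Successive powers of 304 modulo 373:
  304^0=1  304^1=304
So 304^1 ≡ 304 (mod 373), giving n = 1.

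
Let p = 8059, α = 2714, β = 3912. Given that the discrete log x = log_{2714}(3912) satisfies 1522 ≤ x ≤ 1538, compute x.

1532

Compute 2714^1522 mod 8059 = 5491, then multiply by 2714 repeatedly:
  2714^1522=5491  2714^1523=1483  2714^1524=3421  2714^1525=626  2714^1526=6574
  2714^1527=7269  2714^1528=7693  2714^1529=5992  2714^1530=7285  2714^1531=2763
  2714^1532=3912
Found 3912 at exponent 1532.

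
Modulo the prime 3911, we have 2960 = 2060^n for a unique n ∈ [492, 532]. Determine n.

Compute 2060^492 mod 3911 = 1424, then multiply by 2060 repeatedly:
  2060^492=1424  2060^493=190  2060^494=300  2060^495=62  2060^496=2568
  2060^497=2408  2060^498=1332  2060^499=2309  2060^500=764  2060^501=1618
  2060^502=908  2060^503=1022  2060^504=1202  2060^505=457  2060^506=2780
  2060^507=1096  2060^508=1113  2060^509=934  2060^510=3739  2060^511=1581
  2060^512=2908  2060^513=2739  2060^514=2678  2060^515=2170  2060^516=3838
  2060^517=2149  2060^518=3599  2060^519=2595  2060^520=3274  2060^521=1876
  2060^522=492  2060^523=571  2060^524=2960
Found 2960 at exponent 524.

524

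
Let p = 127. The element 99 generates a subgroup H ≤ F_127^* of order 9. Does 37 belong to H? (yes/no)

37 ∈ ⟨99⟩ iff 37^9 ≡ 1 (mod 127), since |⟨99⟩| = 9.
37^9 mod 127 = 1.
Since 1 = 1, 37 lies in the subgroup.

yes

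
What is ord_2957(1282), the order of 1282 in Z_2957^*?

The order of 1282 must divide p − 1 = 2956 = 2^2 · 739.
Divisors: 1, 2, 4, 739, 1478, 2956.
Check each in increasing order: 1282^1 ≡ 1282;  1282^2 ≡ 2389;  1282^4 ≡ 311;  1282^739 ≡ 1.
Smallest exponent giving 1 is 739.

739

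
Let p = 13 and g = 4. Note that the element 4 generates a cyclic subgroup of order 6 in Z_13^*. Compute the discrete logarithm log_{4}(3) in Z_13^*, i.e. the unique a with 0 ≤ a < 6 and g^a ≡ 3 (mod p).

Successive powers of 4 modulo 13:
  4^0=1  4^1=4  4^2=3
So 4^2 ≡ 3 (mod 13), giving a = 2.

2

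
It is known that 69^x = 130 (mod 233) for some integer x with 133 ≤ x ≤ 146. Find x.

139

Compute 69^133 mod 233 = 88, then multiply by 69 repeatedly:
  69^133=88  69^134=14  69^135=34  69^136=16  69^137=172
  69^138=218  69^139=130
Found 130 at exponent 139.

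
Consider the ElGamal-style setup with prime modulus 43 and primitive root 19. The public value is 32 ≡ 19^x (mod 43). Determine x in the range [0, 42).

Successive powers of 19 modulo 43:
  19^0=1  19^1=19  19^2=17  19^3=22  19^4=31  19^5=30
  19^6=11  19^7=37  19^8=15  19^9=27  19^10=40  19^11=29
  19^12=35  19^13=20  19^14=36  19^15=39  19^16=10  19^17=18
  19^18=41  19^19=5  19^20=9  19^21=42  19^22=24  19^23=26
  19^24=21  19^25=12  19^26=13  19^27=32
So 19^27 ≡ 32 (mod 43), giving x = 27.

27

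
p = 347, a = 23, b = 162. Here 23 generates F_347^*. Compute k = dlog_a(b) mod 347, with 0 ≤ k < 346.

193

Baby-step giant-step with m = ceil(sqrt(346)) = 19.
Baby table (23^j mod 347 for j=0..18):
  0:1  1:23  2:182  3:22  4:159  5:187  6:137  7:28
  8:297  9:238  10:269  11:288  12:31  13:19  14:90  15:335
  16:71  17:245  18:83
Giant step factor: 23^(-19) ≡ 2 (mod 347).
Scan 162·2^i mod 347 for i = 0, 1, …:
  i=0: 162   i=1: 324   i=2: 301   i=3: 255
  i=4: 163   i=5: 326   i=6: 305   i=7: 263
  i=8: 179   i=9: 11   i=10: 22
Match at i=10, j=3: k = 10·19 + 3 = 193.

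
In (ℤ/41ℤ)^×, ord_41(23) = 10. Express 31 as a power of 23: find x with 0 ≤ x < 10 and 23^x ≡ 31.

3

Successive powers of 23 modulo 41:
  23^0=1  23^1=23  23^2=37  23^3=31
So 23^3 ≡ 31 (mod 41), giving x = 3.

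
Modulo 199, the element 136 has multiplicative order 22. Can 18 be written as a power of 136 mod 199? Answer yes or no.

yes

⟨136⟩ has order 22; its elements mod 199 are {1, 11, 18, 60, 61, 62, 63, 74, 78, 85, 96, 103, 114, 121, 125, 136, 137, 138, 139, 181, 188, 198}.
18 is in this set.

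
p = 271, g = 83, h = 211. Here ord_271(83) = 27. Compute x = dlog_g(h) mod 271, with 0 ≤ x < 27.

11

Successive powers of 83 modulo 271:
  83^0=1  83^1=83  83^2=114  83^3=248  83^4=259  83^5=88
  83^6=258  83^7=5  83^8=144  83^9=28  83^10=156  83^11=211
So 83^11 ≡ 211 (mod 271), giving x = 11.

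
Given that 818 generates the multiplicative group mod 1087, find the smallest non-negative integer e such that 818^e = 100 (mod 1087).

Baby-step giant-step with m = ceil(sqrt(1086)) = 33.
Baby table (818^j mod 1087 for j=0..32):
  0:1  1:818  2:619  3:887  4:537  5:118  6:868  7:213
  8:314  9:320  10:880  11:246  12:133  13:94  14:802  15:575
  16:766  17:476  18:222  19:67  20:456  21:167  22:731  23:108
  24:297  25:545  26:140  27:385  28:787  29:262  30:177  31:215
  32:863
Giant step factor: 818^(-33) ≡ 1057 (mod 1087).
Scan 100·1057^i mod 1087 for i = 0, 1, …:
  i=0: 100   i=1: 261   i=2: 866   i=3: 108
Match at i=3, j=23: e = 3·33 + 23 = 122.

122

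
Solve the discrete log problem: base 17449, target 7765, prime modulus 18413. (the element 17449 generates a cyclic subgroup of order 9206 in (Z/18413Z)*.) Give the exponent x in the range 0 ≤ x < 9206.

634

Baby-step giant-step with m = ceil(sqrt(9206)) = 96.
Baby table (17449^j mod 18413 for j=0..95):
  0:1  1:17449  2:8646  3:6345  4:14949  5:6543  6:8207  7:6042
  8:12433  9:1451  10:624  11:6093  12:95  13:485  14:11198  15:13559
  16:2354  17:13956  18:6319  19:3187  20:2703  21:8954  22:4041  23:8032
  24:9025  25:9249  26:14269  27:17608  28:2674  29:84  30:11089  31:8157
  32:17416  33:3632  34:15635  35:8107  36:10377  37:13244  38:11406  39:15590
  40:14661  41:7980  42:3914  43:1569  44:15763  45:13606  46:12285  47:15232
  48:9926  49:6096  50:15616  51:8010  52:11820  53:3167  54:3570  55:1751
  56:6032  57:3660  58:7056  59:10826  60:3907  61:8317  62:10480  63:6017
  64:18120  65:6257  66:7716  67:628  68:2237  69:16266  70:7452  71:15755
  72:2905  73:16769  74:1298  75:812  76:8991  77:5199  78:14913  79:4421
  80:9972  81:16991  82:8246  83:5272  84:18193  85:9537  86:12832  87:3488
  88:7147  89:15167  90:17347  91:14909  92:8277  93:12214  94:10024  95:3689
Giant step factor: 17449^(-96) ≡ 11609 (mod 18413).
Scan 7765·11609^i mod 18413 for i = 0, 1, …:
  i=0: 7765   i=1: 12250   i=2: 6651   i=3: 5750
  i=4: 4625   i=5: 17730   i=6: 7056
Match at i=6, j=58: x = 6·96 + 58 = 634.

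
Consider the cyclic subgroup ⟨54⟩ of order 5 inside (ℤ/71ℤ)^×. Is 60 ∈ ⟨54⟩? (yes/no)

60 ∈ ⟨54⟩ iff 60^5 ≡ 1 (mod 71), since |⟨54⟩| = 5.
60^5 mod 71 = 48.
Since 48 ≠ 1, 60 does not lie in the subgroup.

no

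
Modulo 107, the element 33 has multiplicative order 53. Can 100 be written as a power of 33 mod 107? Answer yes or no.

100 ∈ ⟨33⟩ iff 100^53 ≡ 1 (mod 107), since |⟨33⟩| = 53.
100^53 mod 107 = 1.
Since 1 = 1, 100 lies in the subgroup.

yes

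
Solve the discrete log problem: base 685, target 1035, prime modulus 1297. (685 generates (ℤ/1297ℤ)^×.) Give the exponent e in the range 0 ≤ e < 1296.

Baby-step giant-step with m = ceil(sqrt(1296)) = 36.
Baby table (685^j mod 1297 for j=0..35):
  0:1  1:685  2:1008  3:476  4:513  5:1215  6:898  7:352
  8:1175  9:735  10:239  11:293  12:967  13:925  14:689  15:1154
  16:617  17:1120  18:673  19:570  20:53  21:1286  22:247  23:585
  24:1249  25:842  26:902  27:498  28:19  29:45  30:994  31:1262
  32:668  33:1036  34:201  35:203
Giant step factor: 685^(-36) ≡ 672 (mod 1297).
Scan 1035·672^i mod 1297 for i = 0, 1, …:
  i=0: 1035   i=1: 328   i=2: 1223   i=3: 855
  i=4: 1286
Match at i=4, j=21: e = 4·36 + 21 = 165.

165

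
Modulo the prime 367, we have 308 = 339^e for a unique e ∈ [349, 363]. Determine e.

351

Compute 339^349 mod 367 = 197, then multiply by 339 repeatedly:
  339^349=197  339^350=356  339^351=308
Found 308 at exponent 351.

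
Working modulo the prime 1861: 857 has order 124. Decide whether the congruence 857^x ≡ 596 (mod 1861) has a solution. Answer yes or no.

no

596 ∈ ⟨857⟩ iff 596^124 ≡ 1 (mod 1861), since |⟨857⟩| = 124.
596^124 mod 1861 = 1256.
Since 1256 ≠ 1, 596 does not lie in the subgroup.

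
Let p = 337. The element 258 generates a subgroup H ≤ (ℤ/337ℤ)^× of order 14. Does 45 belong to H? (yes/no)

⟨258⟩ has order 14; its elements mod 337 are {1, 8, 42, 52, 64, 79, 162, 175, 258, 273, 285, 295, 329, 336}.
45 is not in this set.

no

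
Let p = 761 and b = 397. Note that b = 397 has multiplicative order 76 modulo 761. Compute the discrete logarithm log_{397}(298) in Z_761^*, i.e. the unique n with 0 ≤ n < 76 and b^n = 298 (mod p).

Baby-step giant-step with m = ceil(sqrt(76)) = 9.
Baby table (397^j mod 761 for j=0..8):
  0:1  1:397  2:82  3:592  4:636  5:601  6:404  7:578
  8:405
Giant step factor: 397^(-9) ≡ 729 (mod 761).
Scan 298·729^i mod 761 for i = 0, 1, …:
  i=0: 298   i=1: 357   i=2: 752   i=3: 288
  i=4: 677   i=5: 405
Match at i=5, j=8: n = 5·9 + 8 = 53.

53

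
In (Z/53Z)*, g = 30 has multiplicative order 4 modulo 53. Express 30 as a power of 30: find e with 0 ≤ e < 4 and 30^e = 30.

1

Successive powers of 30 modulo 53:
  30^0=1  30^1=30
So 30^1 ≡ 30 (mod 53), giving e = 1.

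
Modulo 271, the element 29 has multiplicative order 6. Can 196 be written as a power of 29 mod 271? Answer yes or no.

⟨29⟩ has order 6; its elements mod 271 are {1, 28, 29, 242, 243, 270}.
196 is not in this set.

no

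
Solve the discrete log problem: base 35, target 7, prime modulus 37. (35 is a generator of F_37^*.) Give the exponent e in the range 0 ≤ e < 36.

Successive powers of 35 modulo 37:
  35^0=1  35^1=35  35^2=4  35^3=29  35^4=16  35^5=5
  35^6=27  35^7=20  35^8=34  35^9=6  35^10=25  35^11=24
  35^12=26  35^13=22  35^14=30  35^15=14  35^16=9  35^17=19
  35^18=36  35^19=2  35^20=33  35^21=8  35^22=21  35^23=32
  35^24=10  35^25=17  35^26=3  35^27=31  35^28=12  35^29=13
  35^30=11  35^31=15  35^32=7
So 35^32 ≡ 7 (mod 37), giving e = 32.

32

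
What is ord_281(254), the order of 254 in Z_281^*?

280

The order of 254 must divide p − 1 = 280 = 2^3 · 5 · 7.
Divisors: 1, 2, 4, 5, 7, 8, 10, 14, 20, 28, 35, 40, 56, 70, 140, 280.
Check each in increasing order: 254^1 ≡ 254;  254^2 ≡ 167;  254^4 ≡ 70;  254^5 ≡ 77;  254^7 ≡ 214;  254^8 ≡ 123;  254^10 ≡ 28;  254^14 ≡ 274;  254^20 ≡ 222;  254^28 ≡ 49;  254^35 ≡ 89;  254^40 ≡ 109;  254^56 ≡ 153;  254^70 ≡ 53;  254^140 ≡ 280;  254^280 ≡ 1.
Smallest exponent giving 1 is 280.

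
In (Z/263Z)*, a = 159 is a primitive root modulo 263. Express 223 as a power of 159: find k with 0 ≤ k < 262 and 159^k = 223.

72

Baby-step giant-step with m = ceil(sqrt(262)) = 17.
Baby table (159^j mod 263 for j=0..16):
  0:1  1:159  2:33  3:250  4:37  5:97  6:169  7:45
  8:54  9:170  10:204  11:87  12:157  13:241  14:184  15:63
  16:23
Giant step factor: 159^(-17) ≡ 21 (mod 263).
Scan 223·21^i mod 263 for i = 0, 1, …:
  i=0: 223   i=1: 212   i=2: 244   i=3: 127
  i=4: 37
Match at i=4, j=4: k = 4·17 + 4 = 72.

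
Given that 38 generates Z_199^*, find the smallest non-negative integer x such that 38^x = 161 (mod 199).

Baby-step giant-step with m = ceil(sqrt(198)) = 15.
Baby table (38^j mod 199 for j=0..14):
  0:1  1:38  2:51  3:147  4:14  5:134  6:117  7:68
  8:196  9:85  10:46  11:156  12:157  13:195  14:47
Giant step factor: 38^(-15) ≡ 159 (mod 199).
Scan 161·159^i mod 199 for i = 0, 1, …:
  i=0: 161   i=1: 127   i=2: 94   i=3: 21
  i=4: 155   i=5: 168   i=6: 46
Match at i=6, j=10: x = 6·15 + 10 = 100.

100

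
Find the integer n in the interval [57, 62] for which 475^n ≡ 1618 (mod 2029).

Compute 475^57 mod 2029 = 2003, then multiply by 475 repeatedly:
  475^57=2003  475^58=1853  475^59=1618
Found 1618 at exponent 59.

59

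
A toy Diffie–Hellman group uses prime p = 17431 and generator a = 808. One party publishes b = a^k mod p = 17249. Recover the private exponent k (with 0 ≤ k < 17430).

Baby-step giant-step with m = ceil(sqrt(17430)) = 133.
Baby table (808^j mod 17431 for j=0..132):
  0:1  1:808  2:7917  3:17190  4:14444  5:9413  6:5788  7:5196
  8:14928  9:17003  10:2796  11:10569  12:15993  13:5973  14:15228  15:15369
  16:7280  17:7993  18:8874  19:6051  20:8528  21:5379  22:5913  23:1610
  24:10986  25:4309  26:12903  27:1886  28:7391  29:10526  30:16111  31:14162
  32:8160  33:4362  34:3434  35:3143  36:12049  37:9094  38:9501  39:7168
  40:4652  41:11151  42:15612  43:11883  44:14414  45:2604  46:12312  47:12426
  48:17383  49:13509  50:3466  51:11568  52:3928  53:1382  54:1072  55:12057
  56:15558  57:3113  58:5240  59:15618  60:16731  61:9623  62:1158  63:11821
  64:16611  65:17249  66:9823  67:5879  68:9000  69:3273  70:12503  71:9875
  72:13033  73:2340  74:8172  75:14058  76:11283  77:251  78:11067  79:33
  80:9233  81:17227  82:9478  83:6015  84:14302  85:16694  86:14589  87:4556
  88:3307  89:5113  90:157  91:4839  92:5368  93:14456  94:1678  95:13637
  96:2304  97:13946  98:7942  99:2528  100:3197  101:3388  102:837  103:13918
  104:2749  105:7455  106:9945  107:17300  108:16169  109:8733  110:14140  111:7815
  112:4498  113:8736  114:16564  115:14135  116:3775  117:17206  118:9941  119:14068
  120:1932  121:9697  122:8657  123:5025  124:16208  125:5383  126:9145  127:15847
  128:10022  129:9792  130:15693  131:7607  132:10744
Giant step factor: 808^(-133) ≡ 10072 (mod 17431).
Scan 17249·10072^i mod 17431 for i = 0, 1, …:
  i=0: 17249
Match at i=0, j=65: k = 0·133 + 65 = 65.

65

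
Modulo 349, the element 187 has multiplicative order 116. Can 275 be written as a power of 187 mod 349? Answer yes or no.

275 ∈ ⟨187⟩ iff 275^116 ≡ 1 (mod 349), since |⟨187⟩| = 116.
275^116 mod 349 = 226.
Since 226 ≠ 1, 275 does not lie in the subgroup.

no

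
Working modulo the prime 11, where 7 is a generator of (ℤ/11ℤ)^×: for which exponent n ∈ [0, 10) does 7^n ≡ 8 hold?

9

Successive powers of 7 modulo 11:
  7^0=1  7^1=7  7^2=5  7^3=2  7^4=3  7^5=10
  7^6=4  7^7=6  7^8=9  7^9=8
So 7^9 ≡ 8 (mod 11), giving n = 9.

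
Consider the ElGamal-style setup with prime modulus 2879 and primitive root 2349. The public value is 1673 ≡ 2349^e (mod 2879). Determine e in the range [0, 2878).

594

Baby-step giant-step with m = ceil(sqrt(2878)) = 54.
Baby table (2349^j mod 2879 for j=0..53):
  0:1  1:2349  2:1637  3:1848  4:2299  5:2226  6:610  7:2027
  8:2436  9:1591  10:317  11:1851  12:709  13:1379  14:396  15:287
  16:477  17:542  18:640  19:522  20:2603  21:2330  22:191  23:2414
  24:1735  25:1730  26:1501  27:1953  28:1350  29:1371  30:1757  31:1586
  32:88  33:2303  34:106  35:1400  36:782  37:116  38:1858  39:2757
  40:1322  41:1816  42:1985  43:1664  44:1933  45:434  46:300  47:2224
  48:1670  49:1632  50:1619  51:2751  52:1623  53:631
Giant step factor: 2349^(-54) ≡ 451 (mod 2879).
Scan 1673·451^i mod 2879 for i = 0, 1, …:
  i=0: 1673   i=1: 225   i=2: 710   i=3: 641
  i=4: 1191   i=5: 1647   i=6: 15   i=7: 1007
  i=8: 2154   i=9: 1231   i=10: 2413   i=11: 1
Match at i=11, j=0: e = 11·54 + 0 = 594.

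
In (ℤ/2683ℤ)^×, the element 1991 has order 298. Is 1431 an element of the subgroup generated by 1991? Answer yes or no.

yes

1431 ∈ ⟨1991⟩ iff 1431^298 ≡ 1 (mod 2683), since |⟨1991⟩| = 298.
1431^298 mod 2683 = 1.
Since 1 = 1, 1431 lies in the subgroup.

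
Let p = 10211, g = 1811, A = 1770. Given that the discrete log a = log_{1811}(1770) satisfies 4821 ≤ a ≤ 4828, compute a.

Compute 1811^4821 mod 10211 = 10026, then multiply by 1811 repeatedly:
  1811^4821=10026  1811^4822=1928  1811^4823=9657  1811^4824=7595  1811^4825=328
  1811^4826=1770
Found 1770 at exponent 4826.

4826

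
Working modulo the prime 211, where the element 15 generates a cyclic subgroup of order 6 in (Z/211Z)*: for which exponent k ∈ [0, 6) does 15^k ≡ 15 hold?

1

Successive powers of 15 modulo 211:
  15^0=1  15^1=15
So 15^1 ≡ 15 (mod 211), giving k = 1.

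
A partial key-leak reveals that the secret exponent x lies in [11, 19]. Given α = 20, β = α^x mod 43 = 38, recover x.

16

Compute 20^11 mod 43 = 18, then multiply by 20 repeatedly:
  20^11=18  20^12=16  20^13=19  20^14=36  20^15=32
  20^16=38
Found 38 at exponent 16.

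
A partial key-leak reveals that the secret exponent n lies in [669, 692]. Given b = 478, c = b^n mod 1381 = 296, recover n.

675

Compute 478^669 mod 1381 = 781, then multiply by 478 repeatedly:
  478^669=781  478^670=448  478^671=89  478^672=1112  478^673=1232
  478^674=590  478^675=296
Found 296 at exponent 675.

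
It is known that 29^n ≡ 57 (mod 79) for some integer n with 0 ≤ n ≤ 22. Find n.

3

Compute 29^0 mod 79 = 1, then multiply by 29 repeatedly:
  29^0=1  29^1=29  29^2=51  29^3=57
Found 57 at exponent 3.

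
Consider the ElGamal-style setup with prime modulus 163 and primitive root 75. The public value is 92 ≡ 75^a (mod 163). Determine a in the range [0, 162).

Baby-step giant-step with m = ceil(sqrt(162)) = 13.
Baby table (75^j mod 163 for j=0..12):
  0:1  1:75  2:83  3:31  4:43  5:128  6:146  7:29
  8:56  9:125  10:84  11:106  12:126
Giant step factor: 75^(-13) ≡ 122 (mod 163).
Scan 92·122^i mod 163 for i = 0, 1, …:
  i=0: 92   i=1: 140   i=2: 128
Match at i=2, j=5: a = 2·13 + 5 = 31.

31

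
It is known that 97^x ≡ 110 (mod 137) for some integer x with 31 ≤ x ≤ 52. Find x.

35

Compute 97^31 mod 137 = 67, then multiply by 97 repeatedly:
  97^31=67  97^32=60  97^33=66  97^34=100  97^35=110
Found 110 at exponent 35.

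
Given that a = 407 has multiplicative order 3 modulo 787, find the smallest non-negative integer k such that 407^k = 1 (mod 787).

0

Successive powers of 407 modulo 787:
  407^0=1
So 407^0 ≡ 1 (mod 787), giving k = 0.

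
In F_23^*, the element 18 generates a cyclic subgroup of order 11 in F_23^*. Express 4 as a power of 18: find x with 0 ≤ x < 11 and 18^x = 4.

Successive powers of 18 modulo 23:
  18^0=1  18^1=18  18^2=2  18^3=13  18^4=4
So 18^4 ≡ 4 (mod 23), giving x = 4.

4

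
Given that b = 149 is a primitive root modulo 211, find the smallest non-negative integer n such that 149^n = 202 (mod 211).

151

Baby-step giant-step with m = ceil(sqrt(210)) = 15.
Baby table (149^j mod 211 for j=0..14):
  0:1  1:149  2:46  3:102  4:6  5:50  6:65  7:190
  8:36  9:89  10:179  11:85  12:5  13:112  14:19
Giant step factor: 149^(-15) ≡ 12 (mod 211).
Scan 202·12^i mod 211 for i = 0, 1, …:
  i=0: 202   i=1: 103   i=2: 181   i=3: 62
  i=4: 111   i=5: 66   i=6: 159   i=7: 9
  i=8: 108   i=9: 30   i=10: 149
Match at i=10, j=1: n = 10·15 + 1 = 151.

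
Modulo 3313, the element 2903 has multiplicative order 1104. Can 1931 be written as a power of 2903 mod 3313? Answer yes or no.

1931 ∈ ⟨2903⟩ iff 1931^1104 ≡ 1 (mod 3313), since |⟨2903⟩| = 1104.
1931^1104 mod 3313 = 2189.
Since 2189 ≠ 1, 1931 does not lie in the subgroup.

no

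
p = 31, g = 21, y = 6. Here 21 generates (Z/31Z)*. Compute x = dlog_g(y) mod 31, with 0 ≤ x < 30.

5

Successive powers of 21 modulo 31:
  21^0=1  21^1=21  21^2=7  21^3=23  21^4=18  21^5=6
So 21^5 ≡ 6 (mod 31), giving x = 5.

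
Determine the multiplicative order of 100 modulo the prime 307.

The order of 100 must divide p − 1 = 306 = 2 · 3^2 · 17.
Divisors: 1, 2, 3, 6, 9, 17, 18, 34, 51, 102, 153, 306.
Check each in increasing order: 100^1 ≡ 100;  100^2 ≡ 176;  100^3 ≡ 101;  100^6 ≡ 70;  100^9 ≡ 9;  100^17 ≡ 53;  100^18 ≡ 81;  100^34 ≡ 46;  100^51 ≡ 289;  100^102 ≡ 17;  100^153 ≡ 1.
Smallest exponent giving 1 is 153.

153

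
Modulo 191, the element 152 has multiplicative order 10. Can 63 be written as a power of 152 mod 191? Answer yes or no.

⟨152⟩ has order 10; its elements mod 191 are {1, 7, 39, 49, 82, 109, 142, 152, 184, 190}.
63 is not in this set.

no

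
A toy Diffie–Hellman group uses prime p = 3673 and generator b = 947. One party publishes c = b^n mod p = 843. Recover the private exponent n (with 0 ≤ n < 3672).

2120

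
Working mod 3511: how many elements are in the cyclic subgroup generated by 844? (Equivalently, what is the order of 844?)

351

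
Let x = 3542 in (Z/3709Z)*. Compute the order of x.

The order of 3542 must divide p − 1 = 3708 = 2^2 · 3^2 · 103.
Divisors: 1, 2, 3, 4, 6, 9, 12, 18, 36, 103, 206, 309, 412, 618, 927, 1236, 1854, 3708.
Check each in increasing order: 3542^1 ≡ 3542;  3542^2 ≡ 1926;  3542^3 ≡ 1041;  3542^4 ≡ 476;  3542^6 ≡ 653;  3542^9 ≡ 1026;  3542^12 ≡ 3583;  3542^18 ≡ 3029;  3542^36 ≡ 2484;  3542^103 ≡ 2677;  3542^206 ≡ 541;  3542^309 ≡ 1747;  3542^412 ≡ 3379;  3542^618 ≡ 3211;  3542^927 ≡ 1609;  3542^1236 ≡ 3210;  3542^1854 ≡ 3708;  3542^3708 ≡ 1.
Smallest exponent giving 1 is 3708.

3708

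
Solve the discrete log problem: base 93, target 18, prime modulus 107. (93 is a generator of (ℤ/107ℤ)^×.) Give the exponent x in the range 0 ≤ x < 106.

55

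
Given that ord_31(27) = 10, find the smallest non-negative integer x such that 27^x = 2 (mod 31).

Successive powers of 27 modulo 31:
  27^0=1  27^1=27  27^2=16  27^3=29  27^4=8  27^5=30
  27^6=4  27^7=15  27^8=2
So 27^8 ≡ 2 (mod 31), giving x = 8.

8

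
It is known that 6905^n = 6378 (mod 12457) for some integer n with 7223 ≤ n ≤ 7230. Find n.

Compute 6905^7223 mod 12457 = 6378, then multiply by 6905 repeatedly:
  6905^7223=6378
Found 6378 at exponent 7223.

7223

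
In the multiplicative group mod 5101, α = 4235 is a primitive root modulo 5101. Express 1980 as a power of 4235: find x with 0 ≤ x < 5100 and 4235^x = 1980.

Baby-step giant-step with m = ceil(sqrt(5100)) = 72.
Baby table (4235^j mod 5101 for j=0..71):
  0:1  1:4235  2:109  3:2525  4:1679  5:4872  6:4476  7:544
  8:3289  9:3185  10:1431  11:297  12:2949  13:1767  14:78  15:3866
  16:3401  17:3112  18:3437  19:2542  20:2260  21:1624  22:1492  23:3582
  24:4497  25:2762  26:477  27:99  28:983  29:589  30:26  31:2989
  32:2834  33:4438  34:2846  35:4248  36:4154  37:3942  38:3898  39:1194
  40:1499  41:2621  42:159  43:33  44:2028  45:3597  46:1709  47:4397
  48:2645  49:4880  50:2649  51:1416  52:3085  53:1314  54:4700  55:398
  56:2200  57:2574  58:53  59:11  60:676  61:1199  62:2270  63:3166
  64:2582  65:3327  66:883  67:472  68:4429  69:438  70:3267  71:1833
Giant step factor: 4235^(-72) ≡ 3471 (mod 5101).
Scan 1980·3471^i mod 5101 for i = 0, 1, …:
  i=0: 1980   i=1: 1533   i=2: 700   i=3: 1624
Match at i=3, j=21: x = 3·72 + 21 = 237.

237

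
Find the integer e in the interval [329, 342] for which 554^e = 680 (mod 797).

Compute 554^329 mod 797 = 79, then multiply by 554 repeatedly:
  554^329=79  554^330=728  554^331=30  554^332=680
Found 680 at exponent 332.

332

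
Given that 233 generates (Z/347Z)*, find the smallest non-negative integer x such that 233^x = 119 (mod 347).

Baby-step giant-step with m = ceil(sqrt(346)) = 19.
Baby table (233^j mod 347 for j=0..18):
  0:1  1:233  2:157  3:146  4:12  5:20  6:149  7:17
  8:144  9:240  10:53  11:204  12:340  13:104  14:289  15:19
  16:263  17:207  18:345
Giant step factor: 233^(-19) ≡ 312 (mod 347).
Scan 119·312^i mod 347 for i = 0, 1, …:
  i=0: 119   i=1: 346   i=2: 35   i=3: 163
  i=4: 194   i=5: 150   i=6: 302   i=7: 187
  i=8: 48   i=9: 55   i=10: 157
Match at i=10, j=2: x = 10·19 + 2 = 192.

192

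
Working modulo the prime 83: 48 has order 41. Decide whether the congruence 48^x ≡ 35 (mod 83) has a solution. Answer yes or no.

no

35 ∈ ⟨48⟩ iff 35^41 ≡ 1 (mod 83), since |⟨48⟩| = 41.
35^41 mod 83 = 82.
Since 82 ≠ 1, 35 does not lie in the subgroup.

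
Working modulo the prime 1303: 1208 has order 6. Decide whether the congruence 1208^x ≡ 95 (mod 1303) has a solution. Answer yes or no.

yes

95 ∈ ⟨1208⟩ iff 95^6 ≡ 1 (mod 1303), since |⟨1208⟩| = 6.
95^6 mod 1303 = 1.
Since 1 = 1, 95 lies in the subgroup.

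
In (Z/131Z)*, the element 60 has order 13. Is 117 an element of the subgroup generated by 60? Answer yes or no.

no

117 ∈ ⟨60⟩ iff 117^13 ≡ 1 (mod 131), since |⟨60⟩| = 13.
117^13 mod 131 = 53.
Since 53 ≠ 1, 117 does not lie in the subgroup.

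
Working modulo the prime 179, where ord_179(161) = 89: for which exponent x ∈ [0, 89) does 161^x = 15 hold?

Successive powers of 161 modulo 179:
  161^0=1  161^1=161  161^2=145  161^3=75  161^4=82  161^5=135
  161^6=76  161^7=64  161^8=101  161^9=151  161^10=146  161^11=57
  161^12=48  161^13=31  161^14=158  161^15=20  161^16=177  161^17=36
  161^18=68  161^19=29  161^20=15
So 161^20 ≡ 15 (mod 179), giving x = 20.

20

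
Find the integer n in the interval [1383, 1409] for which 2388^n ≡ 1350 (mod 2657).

1391

Compute 2388^1383 mod 2657 = 1743, then multiply by 2388 repeatedly:
  2388^1383=1743  2388^1384=1422  2388^1385=90  2388^1386=2360  2388^1387=183
  2388^1388=1256  2388^1389=2232  2388^1390=74  2388^1391=1350
Found 1350 at exponent 1391.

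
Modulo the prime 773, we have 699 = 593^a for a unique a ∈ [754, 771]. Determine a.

Compute 593^754 mod 773 = 65, then multiply by 593 repeatedly:
  593^754=65  593^755=668  593^756=348  593^757=746  593^758=222
  593^759=236  593^760=35  593^761=657  593^762=9  593^763=699
Found 699 at exponent 763.

763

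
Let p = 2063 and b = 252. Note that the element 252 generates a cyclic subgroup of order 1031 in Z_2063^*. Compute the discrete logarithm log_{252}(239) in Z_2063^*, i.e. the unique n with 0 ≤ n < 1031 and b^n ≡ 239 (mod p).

271

Baby-step giant-step with m = ceil(sqrt(1031)) = 33.
Baby table (252^j mod 2063 for j=0..32):
  0:1  1:252  2:1614  3:317  4:1490  5:14  6:1465  7:1966
  8:312  9:230  10:196  11:1943  12:705  13:242  14:1157  15:681
  16:383  17:1618  18:1325  19:1757  20:1282  21:1236  22:2022  23:2046
  24:1905  25:1444  26:800  27:1489  28:1825  29:1914  30:1649  31:885
  32:216
Giant step factor: 252^(-33) ≡ 886 (mod 2063).
Scan 239·886^i mod 2063 for i = 0, 1, …:
  i=0: 239   i=1: 1328   i=2: 698   i=3: 1591
  i=4: 597   i=5: 814   i=6: 1217   i=7: 1376
  i=8: 1966
Match at i=8, j=7: n = 8·33 + 7 = 271.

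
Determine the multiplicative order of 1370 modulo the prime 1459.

27

The order of 1370 must divide p − 1 = 1458 = 2 · 3^6.
Divisors: 1, 2, 3, 6, 9, 18, 27, 54, 81, 162, 243, 486, 729, 1458.
Check each in increasing order: 1370^1 ≡ 1370;  1370^2 ≡ 626;  1370^3 ≡ 1187;  1370^6 ≡ 1034;  1370^9 ≡ 339;  1370^18 ≡ 1119;  1370^27 ≡ 1.
Smallest exponent giving 1 is 27.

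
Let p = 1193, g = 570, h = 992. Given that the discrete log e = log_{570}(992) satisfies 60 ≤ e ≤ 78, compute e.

71

Compute 570^60 mod 1193 = 446, then multiply by 570 repeatedly:
  570^60=446  570^61=111  570^62=41  570^63=703  570^64=1055
  570^65=78  570^66=319  570^67=494  570^68=32  570^69=345
  570^70=998  570^71=992
Found 992 at exponent 71.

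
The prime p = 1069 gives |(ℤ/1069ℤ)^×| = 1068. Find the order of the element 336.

The order of 336 must divide p − 1 = 1068 = 2^2 · 3 · 89.
Divisors: 1, 2, 3, 4, 6, 12, 89, 178, 267, 356, 534, 1068.
Check each in increasing order: 336^1 ≡ 336;  336^2 ≡ 651;  336^3 ≡ 660;  336^4 ≡ 477;  336^6 ≡ 517;  336^12 ≡ 39;  336^89 ≡ 820;  336^178 ≡ 1068;  336^267 ≡ 249;  336^356 ≡ 1.
Smallest exponent giving 1 is 356.

356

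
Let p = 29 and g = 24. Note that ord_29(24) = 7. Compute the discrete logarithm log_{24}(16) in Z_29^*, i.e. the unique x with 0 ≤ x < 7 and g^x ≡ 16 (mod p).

4

Successive powers of 24 modulo 29:
  24^0=1  24^1=24  24^2=25  24^3=20  24^4=16
So 24^4 ≡ 16 (mod 29), giving x = 4.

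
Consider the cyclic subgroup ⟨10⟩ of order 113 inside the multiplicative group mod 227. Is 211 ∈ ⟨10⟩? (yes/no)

211 ∈ ⟨10⟩ iff 211^113 ≡ 1 (mod 227), since |⟨10⟩| = 113.
211^113 mod 227 = 226.
Since 226 ≠ 1, 211 does not lie in the subgroup.

no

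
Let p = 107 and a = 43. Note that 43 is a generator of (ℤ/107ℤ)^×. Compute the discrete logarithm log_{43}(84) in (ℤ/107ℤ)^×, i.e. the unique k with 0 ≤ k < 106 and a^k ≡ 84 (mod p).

81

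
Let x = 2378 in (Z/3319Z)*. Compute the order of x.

1659

The order of 2378 must divide p − 1 = 3318 = 2 · 3 · 7 · 79.
Divisors: 1, 2, 3, 6, 7, 14, 21, 42, 79, 158, 237, 474, 553, 1106, 1659, 3318.
Check each in increasing order: 2378^1 ≡ 2378;  2378^2 ≡ 2627;  2378^3 ≡ 648;  2378^6 ≡ 1710;  2378^7 ≡ 605;  2378^14 ≡ 935;  2378^21 ≡ 1445;  2378^42 ≡ 374;  2378^79 ≡ 1313;  2378^158 ≡ 1408;  2378^237 ≡ 21;  2378^474 ≡ 441;  2378^553 ≡ 1527;  2378^1106 ≡ 1791;  2378^1659 ≡ 1.
Smallest exponent giving 1 is 1659.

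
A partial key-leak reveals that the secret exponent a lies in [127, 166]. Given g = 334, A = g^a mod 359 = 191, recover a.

136

Compute 334^127 mod 359 = 58, then multiply by 334 repeatedly:
  334^127=58  334^128=345  334^129=350  334^130=225  334^131=119
  334^132=256  334^133=62  334^134=245  334^135=337  334^136=191
Found 191 at exponent 136.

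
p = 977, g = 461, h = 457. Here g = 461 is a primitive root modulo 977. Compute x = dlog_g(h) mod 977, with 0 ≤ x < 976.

Baby-step giant-step with m = ceil(sqrt(976)) = 32.
Baby table (461^j mod 977 for j=0..31):
  0:1  1:461  2:512  3:575  4:308  5:323  6:399  7:263
  8:95  9:807  10:767  11:890  12:927  13:398  14:779  15:560
  16:232  17:459  18:567  19:528  20:135  21:684  22:730  23:442
  24:546  25:617  26:130  27:333  28:124  29:498  30:960  31:956
Giant step factor: 461^(-32) ≡ 494 (mod 977).
Scan 457·494^i mod 977 for i = 0, 1, …:
  i=0: 457   i=1: 71   i=2: 879   i=3: 438
  i=4: 455   i=5: 60   i=6: 330   i=7: 838
  i=8: 701   i=9: 436   i=10: 444   i=11: 488
  i=12: 730
Match at i=12, j=22: x = 12·32 + 22 = 406.

406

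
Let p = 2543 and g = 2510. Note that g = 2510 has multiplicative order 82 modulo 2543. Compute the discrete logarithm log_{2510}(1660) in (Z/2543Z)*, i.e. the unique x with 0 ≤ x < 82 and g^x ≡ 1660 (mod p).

45

Baby-step giant-step with m = ceil(sqrt(82)) = 10.
Baby table (2510^j mod 2543 for j=0..9):
  0:1  1:2510  2:1089  3:2208  4:883  5:1377  6:333  7:1726
  8:1531  9:337
Giant step factor: 2510^(-10) ≡ 1581 (mod 2543).
Scan 1660·1581^i mod 2543 for i = 0, 1, …:
  i=0: 1660   i=1: 84   i=2: 568   i=3: 329
  i=4: 1377
Match at i=4, j=5: x = 4·10 + 5 = 45.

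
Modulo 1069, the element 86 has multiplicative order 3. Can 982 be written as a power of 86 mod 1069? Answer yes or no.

yes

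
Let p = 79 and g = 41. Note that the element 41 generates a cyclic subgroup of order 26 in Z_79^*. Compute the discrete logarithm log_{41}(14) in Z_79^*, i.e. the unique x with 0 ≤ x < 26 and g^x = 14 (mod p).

Successive powers of 41 modulo 79:
  41^0=1  41^1=41  41^2=22  41^3=33  41^4=10  41^5=15
  41^6=62  41^7=14
So 41^7 ≡ 14 (mod 79), giving x = 7.

7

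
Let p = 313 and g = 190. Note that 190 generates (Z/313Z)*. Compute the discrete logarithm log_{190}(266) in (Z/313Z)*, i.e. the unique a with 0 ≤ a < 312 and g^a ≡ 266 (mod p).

Baby-step giant-step with m = ceil(sqrt(312)) = 18.
Baby table (190^j mod 313 for j=0..17):
  0:1  1:190  2:105  3:231  4:70  5:154  6:151  7:207
  8:205  9:138  10:241  11:92  12:265  13:270  14:281  15:180
  16:83  17:120
Giant step factor: 190^(-18) ≡ 198 (mod 313).
Scan 266·198^i mod 313 for i = 0, 1, …:
  i=0: 266   i=1: 84   i=2: 43   i=3: 63
  i=4: 267   i=5: 282   i=6: 122   i=7: 55
  i=8: 248   i=9: 276   i=10: 186   i=11: 207
Match at i=11, j=7: a = 11·18 + 7 = 205.

205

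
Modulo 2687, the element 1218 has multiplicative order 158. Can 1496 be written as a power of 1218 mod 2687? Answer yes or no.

1496 ∈ ⟨1218⟩ iff 1496^158 ≡ 1 (mod 2687), since |⟨1218⟩| = 158.
1496^158 mod 2687 = 244.
Since 244 ≠ 1, 1496 does not lie in the subgroup.

no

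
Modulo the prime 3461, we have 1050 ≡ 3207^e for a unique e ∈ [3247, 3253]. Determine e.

3249

Compute 3207^3247 mod 3461 = 2132, then multiply by 3207 repeatedly:
  3207^3247=2132  3207^3248=1849  3207^3249=1050
Found 1050 at exponent 3249.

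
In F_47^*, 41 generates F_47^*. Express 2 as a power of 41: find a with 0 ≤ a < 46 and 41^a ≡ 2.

38

Baby-step giant-step with m = ceil(sqrt(46)) = 7.
Baby table (41^j mod 47 for j=0..6):
  0:1  1:41  2:36  3:19  4:27  5:26  6:32
Giant step factor: 41^(-7) ≡ 35 (mod 47).
Scan 2·35^i mod 47 for i = 0, 1, …:
  i=0: 2   i=1: 23   i=2: 6   i=3: 22
  i=4: 18   i=5: 19
Match at i=5, j=3: a = 5·7 + 3 = 38.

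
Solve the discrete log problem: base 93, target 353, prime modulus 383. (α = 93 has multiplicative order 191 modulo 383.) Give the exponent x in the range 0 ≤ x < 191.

Baby-step giant-step with m = ceil(sqrt(191)) = 14.
Baby table (93^j mod 383 for j=0..13):
  0:1  1:93  2:223  3:57  4:322  5:72  6:185  7:353
  8:274  9:204  10:205  11:298  12:138  13:195
Giant step factor: 93^(-14) ≡ 363 (mod 383).
Scan 353·363^i mod 383 for i = 0, 1, …:
  i=0: 353
Match at i=0, j=7: x = 0·14 + 7 = 7.

7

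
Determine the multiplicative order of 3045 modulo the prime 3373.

1686

The order of 3045 must divide p − 1 = 3372 = 2^2 · 3 · 281.
Divisors: 1, 2, 3, 4, 6, 12, 281, 562, 843, 1124, 1686, 3372.
Check each in increasing order: 3045^1 ≡ 3045;  3045^2 ≡ 3021;  3045^3 ≡ 774;  3045^4 ≡ 2476;  3045^6 ≡ 2055;  3045^12 ≡ 29;  3045^281 ≡ 655;  3045^562 ≡ 654;  3045^843 ≡ 3372;  3045^1124 ≡ 2718;  3045^1686 ≡ 1.
Smallest exponent giving 1 is 1686.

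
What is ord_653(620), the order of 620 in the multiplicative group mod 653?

The order of 620 must divide p − 1 = 652 = 2^2 · 163.
Divisors: 1, 2, 4, 163, 326, 652.
Check each in increasing order: 620^1 ≡ 620;  620^2 ≡ 436;  620^4 ≡ 73;  620^163 ≡ 504;  620^326 ≡ 652;  620^652 ≡ 1.
Smallest exponent giving 1 is 652.

652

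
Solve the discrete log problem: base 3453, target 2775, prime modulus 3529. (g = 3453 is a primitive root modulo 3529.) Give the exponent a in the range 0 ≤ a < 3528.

1881

Baby-step giant-step with m = ceil(sqrt(3528)) = 60.
Baby table (3453^j mod 3529 for j=0..59):
  0:1  1:3453  2:2247  3:2149  4:2539  5:1131  6:2269  7:477
  8:2567  9:2532  10:1663  11:656  12:3079  13:2439  14:1673  15:3425
  16:846  17:2755  18:2360  19:619  20:2362  21:467  22:3327  23:1236
  24:1347  25:3498  26:2356  27:923  28:432  29:2458  30:229  31:241
  32:2858  33:1590  34:2675  35:1382  36:838  37:3363  38:2029  39:1072
  40:3224  41:2006  42:2820  43:949  44:1985  45:887  46:3168  47:2733
  48:503  49:591  50:961  51:1073  52:3148  53:724  54:1440  55:3488
  56:3116  57:3156  58:116  59:1771
Giant step factor: 3453^(-60) ≡ 1193 (mod 3529).
Scan 2775·1193^i mod 3529 for i = 0, 1, …:
  i=0: 2775   i=1: 373   i=2: 335   i=3: 878
  i=4: 2870   i=5: 780   i=6: 2413   i=7: 2574
  i=8: 552   i=9: 2142     …   i=30: 2216
  i=31: 467
Match at i=31, j=21: a = 31·60 + 21 = 1881.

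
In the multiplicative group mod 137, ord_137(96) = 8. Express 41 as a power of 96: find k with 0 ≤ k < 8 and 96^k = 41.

Successive powers of 96 modulo 137:
  96^0=1  96^1=96  96^2=37  96^3=127  96^4=136  96^5=41
So 96^5 ≡ 41 (mod 137), giving k = 5.

5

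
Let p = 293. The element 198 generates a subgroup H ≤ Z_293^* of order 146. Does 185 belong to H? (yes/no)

no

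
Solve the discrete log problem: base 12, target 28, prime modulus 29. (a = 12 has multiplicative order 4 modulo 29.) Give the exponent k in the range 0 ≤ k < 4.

2

Successive powers of 12 modulo 29:
  12^0=1  12^1=12  12^2=28
So 12^2 ≡ 28 (mod 29), giving k = 2.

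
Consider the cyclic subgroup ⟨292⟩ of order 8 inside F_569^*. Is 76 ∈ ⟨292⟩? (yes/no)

76 ∈ ⟨292⟩ iff 76^8 ≡ 1 (mod 569), since |⟨292⟩| = 8.
76^8 mod 569 = 1.
Since 1 = 1, 76 lies in the subgroup.

yes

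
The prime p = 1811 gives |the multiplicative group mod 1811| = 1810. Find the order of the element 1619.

1810

The order of 1619 must divide p − 1 = 1810 = 2 · 5 · 181.
Divisors: 1, 2, 5, 10, 181, 362, 905, 1810.
Check each in increasing order: 1619^1 ≡ 1619;  1619^2 ≡ 644;  1619^5 ≡ 358;  1619^10 ≡ 1394;  1619^181 ≡ 619;  1619^362 ≡ 1040;  1619^905 ≡ 1810;  1619^1810 ≡ 1.
Smallest exponent giving 1 is 1810.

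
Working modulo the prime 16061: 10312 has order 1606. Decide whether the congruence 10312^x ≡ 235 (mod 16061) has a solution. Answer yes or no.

yes

235 ∈ ⟨10312⟩ iff 235^1606 ≡ 1 (mod 16061), since |⟨10312⟩| = 1606.
235^1606 mod 16061 = 1.
Since 1 = 1, 235 lies in the subgroup.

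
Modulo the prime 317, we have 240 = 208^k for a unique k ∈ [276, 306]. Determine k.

280

Compute 208^276 mod 317 = 182, then multiply by 208 repeatedly:
  208^276=182  208^277=133  208^278=85  208^279=245  208^280=240
Found 240 at exponent 280.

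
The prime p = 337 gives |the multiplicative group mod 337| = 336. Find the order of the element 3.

The order of 3 must divide p − 1 = 336 = 2^4 · 3 · 7.
Divisors: 1, 2, 3, 4, 6, 7, 8, 12, 14, 16, 21, 24, 28, 42, 48, 56, 84, 112, 168, 336.
Check each in increasing order: 3^1 ≡ 3;  3^2 ≡ 9;  3^3 ≡ 27;  3^4 ≡ 81;  3^6 ≡ 55;  3^7 ≡ 165;  3^8 ≡ 158;  3^12 ≡ 329;  3^14 ≡ 265;  3^16 ≡ 26;  3^21 ≡ 252;  3^24 ≡ 64;  3^28 ≡ 129;  3^42 ≡ 148;  3^48 ≡ 52;  3^56 ≡ 128;  3^84 ≡ 336;  3^112 ≡ 208;  3^168 ≡ 1.
Smallest exponent giving 1 is 168.

168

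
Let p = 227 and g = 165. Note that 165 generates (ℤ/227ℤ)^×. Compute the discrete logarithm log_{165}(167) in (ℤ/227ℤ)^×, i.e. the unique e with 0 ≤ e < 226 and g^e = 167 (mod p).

10

Successive powers of 165 modulo 227:
  165^0=1  165^1=165  165^2=212  165^3=22  165^4=225  165^5=124
  165^6=30  165^7=183  165^8=4  165^9=206  165^10=167
So 165^10 ≡ 167 (mod 227), giving e = 10.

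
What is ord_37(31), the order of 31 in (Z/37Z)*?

4

The order of 31 must divide p − 1 = 36 = 2^2 · 3^2.
Divisors: 1, 2, 3, 4, 6, 9, 12, 18, 36.
Check each in increasing order: 31^1 ≡ 31;  31^2 ≡ 36;  31^3 ≡ 6;  31^4 ≡ 1.
Smallest exponent giving 1 is 4.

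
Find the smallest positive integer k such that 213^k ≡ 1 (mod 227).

113

The order of 213 must divide p − 1 = 226 = 2 · 113.
Divisors: 1, 2, 113, 226.
Check each in increasing order: 213^1 ≡ 213;  213^2 ≡ 196;  213^113 ≡ 1.
Smallest exponent giving 1 is 113.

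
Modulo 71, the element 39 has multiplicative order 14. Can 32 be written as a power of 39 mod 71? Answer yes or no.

yes

32 ∈ ⟨39⟩ iff 32^14 ≡ 1 (mod 71), since |⟨39⟩| = 14.
32^14 mod 71 = 1.
Since 1 = 1, 32 lies in the subgroup.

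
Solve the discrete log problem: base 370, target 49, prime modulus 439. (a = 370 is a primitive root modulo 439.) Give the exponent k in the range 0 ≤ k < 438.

324

Baby-step giant-step with m = ceil(sqrt(438)) = 21.
Baby table (370^j mod 439 for j=0..20):
  0:1  1:370  2:371  3:302  4:234  5:97  6:331  7:428
  8:320  9:309  10:190  11:60  12:250  13:310  14:121  15:431
  16:113  17:105  18:218  19:323  20:102
Giant step factor: 370^(-21) ≡ 94 (mod 439).
Scan 49·94^i mod 439 for i = 0, 1, …:
  i=0: 49   i=1: 216   i=2: 110   i=3: 243
  i=4: 14   i=5: 438   i=6: 345   i=7: 383
  i=8: 4   i=9: 376     …   i=14: 64
  i=15: 309
Match at i=15, j=9: k = 15·21 + 9 = 324.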